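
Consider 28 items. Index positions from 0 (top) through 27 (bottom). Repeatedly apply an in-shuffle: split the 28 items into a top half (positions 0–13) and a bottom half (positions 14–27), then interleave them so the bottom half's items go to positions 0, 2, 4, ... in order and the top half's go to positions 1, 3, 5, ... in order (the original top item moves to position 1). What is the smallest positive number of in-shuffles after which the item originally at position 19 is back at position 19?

Follow position 19 under repeated in-shuffles:
19 → 10 → 21 → 14 → 0 → 1 → 3 → 7 → ... → 19 (length 28)
It first returns after 28 in-shuffles.

28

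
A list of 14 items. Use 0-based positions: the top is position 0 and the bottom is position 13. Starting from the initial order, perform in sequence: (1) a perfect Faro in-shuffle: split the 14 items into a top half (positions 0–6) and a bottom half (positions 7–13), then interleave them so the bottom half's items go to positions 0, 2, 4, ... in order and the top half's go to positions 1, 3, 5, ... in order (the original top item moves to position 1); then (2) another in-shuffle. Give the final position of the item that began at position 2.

Track the item from position 2 forward through each operation:
  after op 1 (in-shuffle): 2 → 5
  after op 2 (in-shuffle): 5 → 11

11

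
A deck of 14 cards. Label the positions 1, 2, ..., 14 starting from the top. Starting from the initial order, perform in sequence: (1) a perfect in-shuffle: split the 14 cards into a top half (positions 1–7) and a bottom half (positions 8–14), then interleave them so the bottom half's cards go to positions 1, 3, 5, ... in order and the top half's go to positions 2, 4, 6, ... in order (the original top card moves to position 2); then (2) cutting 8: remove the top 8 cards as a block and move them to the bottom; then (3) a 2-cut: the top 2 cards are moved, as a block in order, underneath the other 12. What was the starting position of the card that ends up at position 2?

6

Undo the operations in reverse order, starting from position 2:
  undo op 3 (cut 2): 2 ← 4
  undo op 2 (cut 8): 4 ← 12
  undo op 1 (in-shuffle, from top half): 12 ← 6
So the card at position 2 came from original position 6.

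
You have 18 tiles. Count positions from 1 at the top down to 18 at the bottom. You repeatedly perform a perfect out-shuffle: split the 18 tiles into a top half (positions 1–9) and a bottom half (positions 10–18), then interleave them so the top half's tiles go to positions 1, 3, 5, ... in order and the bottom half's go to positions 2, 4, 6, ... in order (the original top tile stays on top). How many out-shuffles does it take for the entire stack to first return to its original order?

8

The out-shuffle permutes the 18 positions with cycle lengths [1, 1, 8, 8].
Every tile is home exactly when every cycle has completed a whole number of laps, i.e. after lcm(1, 8) = 8 out-shuffles.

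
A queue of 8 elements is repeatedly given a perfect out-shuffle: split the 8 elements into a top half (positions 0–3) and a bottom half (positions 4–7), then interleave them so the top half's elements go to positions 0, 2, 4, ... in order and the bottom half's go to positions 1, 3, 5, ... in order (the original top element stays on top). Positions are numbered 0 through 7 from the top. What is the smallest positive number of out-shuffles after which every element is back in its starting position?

The out-shuffle permutes the 8 positions with cycle lengths [1, 1, 3, 3].
Every element is home exactly when every cycle has completed a whole number of laps, i.e. after lcm(1, 3) = 3 out-shuffles.

3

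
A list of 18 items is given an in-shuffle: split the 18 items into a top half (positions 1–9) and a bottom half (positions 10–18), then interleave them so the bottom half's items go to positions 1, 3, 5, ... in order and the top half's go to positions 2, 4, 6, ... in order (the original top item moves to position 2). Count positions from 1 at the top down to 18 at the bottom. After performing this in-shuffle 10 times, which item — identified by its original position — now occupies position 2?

18

Work backwards from position 2, undoing one in-shuffle at a time:
2 ← 1 ← 10 ← 5 ← 12 ← 6 ← 3 ← 11 ← 15 ← 17 ← 18
So the item now at position 2 started at position 18.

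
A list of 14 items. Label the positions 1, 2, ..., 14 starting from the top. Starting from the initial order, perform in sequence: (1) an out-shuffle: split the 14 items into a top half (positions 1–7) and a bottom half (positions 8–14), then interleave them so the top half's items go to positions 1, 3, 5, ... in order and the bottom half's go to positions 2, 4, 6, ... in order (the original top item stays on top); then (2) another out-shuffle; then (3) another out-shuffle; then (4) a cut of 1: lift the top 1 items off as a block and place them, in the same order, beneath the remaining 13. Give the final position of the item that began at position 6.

Track the item from position 6 forward through each operation:
  after op 1 (out-shuffle): 6 → 11
  after op 2 (out-shuffle): 11 → 8
  after op 3 (out-shuffle): 8 → 2
  after op 4 (cut 1): 2 → 1

1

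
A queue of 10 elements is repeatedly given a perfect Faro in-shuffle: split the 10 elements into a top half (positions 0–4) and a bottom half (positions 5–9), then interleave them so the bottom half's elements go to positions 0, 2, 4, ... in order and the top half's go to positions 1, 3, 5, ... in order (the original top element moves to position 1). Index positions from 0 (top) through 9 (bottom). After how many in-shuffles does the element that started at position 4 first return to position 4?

10

Follow position 4 under repeated in-shuffles:
4 → 9 → 8 → 6 → 2 → 5 → 0 → 1 → 3 → 7 → 4
It first returns after 10 in-shuffles.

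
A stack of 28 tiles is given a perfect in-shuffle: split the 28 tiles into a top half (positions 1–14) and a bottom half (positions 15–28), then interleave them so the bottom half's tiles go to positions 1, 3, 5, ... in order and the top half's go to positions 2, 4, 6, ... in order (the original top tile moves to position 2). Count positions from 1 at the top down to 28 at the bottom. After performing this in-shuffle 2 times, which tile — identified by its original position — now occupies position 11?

10

Work backwards from position 11, undoing one in-shuffle at a time:
11 ← 20 ← 10
So the tile now at position 11 started at position 10.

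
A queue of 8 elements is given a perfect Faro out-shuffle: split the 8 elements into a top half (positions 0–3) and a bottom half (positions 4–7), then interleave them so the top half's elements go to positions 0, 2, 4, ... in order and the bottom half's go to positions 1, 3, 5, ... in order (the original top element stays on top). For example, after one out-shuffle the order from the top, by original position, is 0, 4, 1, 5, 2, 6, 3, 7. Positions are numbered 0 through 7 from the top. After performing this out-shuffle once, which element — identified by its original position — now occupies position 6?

Work backwards from position 6, undoing one out-shuffle at a time:
6 ← 3
So the element now at position 6 started at position 3.

3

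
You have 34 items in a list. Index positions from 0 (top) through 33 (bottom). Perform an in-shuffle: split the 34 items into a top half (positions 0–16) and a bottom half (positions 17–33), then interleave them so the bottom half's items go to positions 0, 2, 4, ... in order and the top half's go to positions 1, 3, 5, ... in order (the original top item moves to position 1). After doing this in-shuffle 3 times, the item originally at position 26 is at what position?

Track the item's position through each in-shuffle:
26 → 18 → 2 → 5

5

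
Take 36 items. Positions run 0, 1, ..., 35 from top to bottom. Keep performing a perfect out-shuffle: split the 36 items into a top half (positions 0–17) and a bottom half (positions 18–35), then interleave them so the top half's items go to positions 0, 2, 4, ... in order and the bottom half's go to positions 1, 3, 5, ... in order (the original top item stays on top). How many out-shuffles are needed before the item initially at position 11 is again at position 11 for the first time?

12

Follow position 11 under repeated out-shuffles:
11 → 22 → 9 → 18 → 1 → 2 → 4 → 8 → 16 → 32 → 29 → 23 → 11
It first returns after 12 out-shuffles.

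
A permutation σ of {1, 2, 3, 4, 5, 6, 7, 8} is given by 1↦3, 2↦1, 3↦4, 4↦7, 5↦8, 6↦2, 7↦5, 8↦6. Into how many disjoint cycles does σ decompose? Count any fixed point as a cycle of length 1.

Cycle decomposition: (1 3 4 7 5 8 6 2).
1 cycle.

1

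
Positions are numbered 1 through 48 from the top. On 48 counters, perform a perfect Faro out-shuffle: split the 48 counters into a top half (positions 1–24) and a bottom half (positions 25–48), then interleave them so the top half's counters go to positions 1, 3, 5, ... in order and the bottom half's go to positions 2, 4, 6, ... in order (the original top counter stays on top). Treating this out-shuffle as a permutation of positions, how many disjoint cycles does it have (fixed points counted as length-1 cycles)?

Trace each unvisited position around until it returns:
(1) (2 3 5 9 17 33 ... len 23) (6 11 21 41 34 20 ... len 23) (48)
4 cycles in total.

4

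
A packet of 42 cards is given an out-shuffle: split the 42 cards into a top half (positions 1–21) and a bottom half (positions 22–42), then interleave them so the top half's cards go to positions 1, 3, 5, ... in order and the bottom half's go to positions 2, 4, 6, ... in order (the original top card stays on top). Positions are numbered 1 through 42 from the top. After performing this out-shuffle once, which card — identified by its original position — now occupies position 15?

Work backwards from position 15, undoing one out-shuffle at a time:
15 ← 8
So the card now at position 15 started at position 8.

8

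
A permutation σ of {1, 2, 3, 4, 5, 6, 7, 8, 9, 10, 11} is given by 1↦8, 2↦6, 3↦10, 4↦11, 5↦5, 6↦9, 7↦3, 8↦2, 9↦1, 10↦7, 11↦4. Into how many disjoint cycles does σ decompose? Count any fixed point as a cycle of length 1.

Cycle decomposition: (1 8 2 6 9) (3 10 7) (4 11) (5).
4 cycles.

4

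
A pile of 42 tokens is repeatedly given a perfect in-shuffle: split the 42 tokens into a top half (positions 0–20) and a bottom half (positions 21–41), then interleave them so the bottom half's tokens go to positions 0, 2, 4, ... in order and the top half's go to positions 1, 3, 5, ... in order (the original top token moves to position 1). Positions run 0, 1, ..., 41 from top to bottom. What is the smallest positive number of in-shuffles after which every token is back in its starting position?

The in-shuffle permutes the 42 positions with cycle lengths [14, 14, 14].
Every token is home exactly when every cycle has completed a whole number of laps, i.e. after lcm(14) = 14 in-shuffles.

14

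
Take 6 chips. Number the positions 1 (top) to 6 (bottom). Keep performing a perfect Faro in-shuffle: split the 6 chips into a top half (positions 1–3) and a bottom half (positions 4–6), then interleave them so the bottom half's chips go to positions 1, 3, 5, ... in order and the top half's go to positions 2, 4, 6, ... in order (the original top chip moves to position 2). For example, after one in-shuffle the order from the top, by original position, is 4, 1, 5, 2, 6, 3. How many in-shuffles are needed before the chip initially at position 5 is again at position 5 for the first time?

3

Follow position 5 under repeated in-shuffles:
5 → 3 → 6 → 5
It first returns after 3 in-shuffles.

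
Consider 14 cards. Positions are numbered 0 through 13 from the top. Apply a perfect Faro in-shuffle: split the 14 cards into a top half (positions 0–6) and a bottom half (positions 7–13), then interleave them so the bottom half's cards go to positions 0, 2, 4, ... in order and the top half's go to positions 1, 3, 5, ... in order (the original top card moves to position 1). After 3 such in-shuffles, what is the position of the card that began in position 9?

Track the card's position through each in-shuffle:
9 → 4 → 9 → 4

4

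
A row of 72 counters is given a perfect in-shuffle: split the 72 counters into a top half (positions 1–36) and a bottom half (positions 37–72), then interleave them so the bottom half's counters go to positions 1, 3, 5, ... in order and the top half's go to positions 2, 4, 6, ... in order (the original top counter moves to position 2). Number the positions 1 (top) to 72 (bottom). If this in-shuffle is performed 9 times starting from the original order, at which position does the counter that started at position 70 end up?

Track the counter's position through each in-shuffle:
70 → 67 → 61 → 49 → 25 → 50 → 27 → 54 → 35 → 70

70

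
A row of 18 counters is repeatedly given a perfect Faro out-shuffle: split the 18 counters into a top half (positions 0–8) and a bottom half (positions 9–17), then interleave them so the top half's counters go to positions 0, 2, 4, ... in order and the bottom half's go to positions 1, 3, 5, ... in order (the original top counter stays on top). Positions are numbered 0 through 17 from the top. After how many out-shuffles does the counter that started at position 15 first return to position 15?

8

Follow position 15 under repeated out-shuffles:
15 → 13 → 9 → 1 → 2 → 4 → 8 → 16 → 15
It first returns after 8 out-shuffles.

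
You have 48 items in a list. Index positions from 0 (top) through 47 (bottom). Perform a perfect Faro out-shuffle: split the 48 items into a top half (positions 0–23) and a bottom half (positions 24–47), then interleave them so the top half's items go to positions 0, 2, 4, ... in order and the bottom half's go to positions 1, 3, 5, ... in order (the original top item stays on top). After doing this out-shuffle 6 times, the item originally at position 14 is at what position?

3

Track the item's position through each out-shuffle:
14 → 28 → 9 → 18 → 36 → 25 → 3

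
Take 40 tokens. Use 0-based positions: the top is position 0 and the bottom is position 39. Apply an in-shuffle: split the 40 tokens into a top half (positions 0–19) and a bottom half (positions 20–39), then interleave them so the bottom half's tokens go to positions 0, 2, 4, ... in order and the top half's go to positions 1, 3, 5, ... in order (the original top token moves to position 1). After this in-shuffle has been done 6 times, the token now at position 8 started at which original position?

Work backwards from position 8, undoing one in-shuffle at a time:
8 ← 24 ← 32 ← 36 ← 38 ← 39 ← 19
So the token now at position 8 started at position 19.

19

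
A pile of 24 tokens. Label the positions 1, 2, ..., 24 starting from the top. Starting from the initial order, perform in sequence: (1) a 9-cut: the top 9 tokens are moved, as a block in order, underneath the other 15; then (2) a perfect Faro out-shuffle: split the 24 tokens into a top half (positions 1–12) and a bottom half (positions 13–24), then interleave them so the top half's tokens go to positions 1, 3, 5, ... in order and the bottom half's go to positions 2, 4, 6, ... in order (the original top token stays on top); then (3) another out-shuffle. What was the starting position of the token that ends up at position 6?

Undo the operations in reverse order, starting from position 6:
  undo op 3 (out-shuffle, from bottom half): 6 ← 15
  undo op 2 (out-shuffle, from top half): 15 ← 8
  undo op 1 (cut 9): 8 ← 17
So the token at position 6 came from original position 17.

17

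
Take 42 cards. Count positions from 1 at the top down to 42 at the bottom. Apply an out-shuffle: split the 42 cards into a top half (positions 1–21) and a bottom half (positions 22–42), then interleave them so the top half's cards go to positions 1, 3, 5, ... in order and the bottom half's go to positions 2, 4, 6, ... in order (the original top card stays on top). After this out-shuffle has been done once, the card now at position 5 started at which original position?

Work backwards from position 5, undoing one out-shuffle at a time:
5 ← 3
So the card now at position 5 started at position 3.

3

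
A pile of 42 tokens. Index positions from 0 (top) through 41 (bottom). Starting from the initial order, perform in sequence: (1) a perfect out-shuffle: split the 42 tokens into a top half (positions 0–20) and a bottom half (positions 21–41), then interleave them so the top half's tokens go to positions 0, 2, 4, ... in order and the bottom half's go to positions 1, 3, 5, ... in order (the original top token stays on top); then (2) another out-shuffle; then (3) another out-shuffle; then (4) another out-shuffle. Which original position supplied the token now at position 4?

31

Undo the operations in reverse order, starting from position 4:
  undo op 4 (out-shuffle, from top half): 4 ← 2
  undo op 3 (out-shuffle, from top half): 2 ← 1
  undo op 2 (out-shuffle, from bottom half): 1 ← 21
  undo op 1 (out-shuffle, from bottom half): 21 ← 31
So the token at position 4 came from original position 31.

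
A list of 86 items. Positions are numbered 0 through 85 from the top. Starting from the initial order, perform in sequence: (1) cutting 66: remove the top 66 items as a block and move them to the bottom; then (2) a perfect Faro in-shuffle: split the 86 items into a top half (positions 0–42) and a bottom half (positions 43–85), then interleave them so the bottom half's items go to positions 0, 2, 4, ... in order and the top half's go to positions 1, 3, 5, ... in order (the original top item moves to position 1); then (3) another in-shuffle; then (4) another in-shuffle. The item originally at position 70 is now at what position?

Track the item from position 70 forward through each operation:
  after op 1 (cut 66): 70 → 4
  after op 2 (in-shuffle): 4 → 9
  after op 3 (in-shuffle): 9 → 19
  after op 4 (in-shuffle): 19 → 39

39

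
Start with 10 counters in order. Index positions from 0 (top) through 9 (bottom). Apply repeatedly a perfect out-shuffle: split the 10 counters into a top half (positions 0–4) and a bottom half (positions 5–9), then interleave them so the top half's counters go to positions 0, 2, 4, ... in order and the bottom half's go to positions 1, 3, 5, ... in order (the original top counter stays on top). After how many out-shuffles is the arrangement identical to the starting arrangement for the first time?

The out-shuffle permutes the 10 positions with cycle lengths [1, 1, 2, 6].
Every counter is home exactly when every cycle has completed a whole number of laps, i.e. after lcm(1, 2, 6) = 6 out-shuffles.

6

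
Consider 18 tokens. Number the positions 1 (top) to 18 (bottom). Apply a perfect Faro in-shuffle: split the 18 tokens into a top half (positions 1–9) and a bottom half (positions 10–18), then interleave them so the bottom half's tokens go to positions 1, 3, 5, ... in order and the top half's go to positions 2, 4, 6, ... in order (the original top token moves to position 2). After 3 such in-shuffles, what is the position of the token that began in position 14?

17

Track the token's position through each in-shuffle:
14 → 9 → 18 → 17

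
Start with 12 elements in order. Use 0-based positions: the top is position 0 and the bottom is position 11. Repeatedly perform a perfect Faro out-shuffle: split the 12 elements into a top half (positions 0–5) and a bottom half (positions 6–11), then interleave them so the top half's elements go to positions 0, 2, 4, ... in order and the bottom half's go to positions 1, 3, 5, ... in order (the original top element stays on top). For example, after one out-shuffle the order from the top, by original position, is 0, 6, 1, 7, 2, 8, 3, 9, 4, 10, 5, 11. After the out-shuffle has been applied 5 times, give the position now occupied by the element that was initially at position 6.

Track the element's position through each out-shuffle:
6 → 1 → 2 → 4 → 8 → 5

5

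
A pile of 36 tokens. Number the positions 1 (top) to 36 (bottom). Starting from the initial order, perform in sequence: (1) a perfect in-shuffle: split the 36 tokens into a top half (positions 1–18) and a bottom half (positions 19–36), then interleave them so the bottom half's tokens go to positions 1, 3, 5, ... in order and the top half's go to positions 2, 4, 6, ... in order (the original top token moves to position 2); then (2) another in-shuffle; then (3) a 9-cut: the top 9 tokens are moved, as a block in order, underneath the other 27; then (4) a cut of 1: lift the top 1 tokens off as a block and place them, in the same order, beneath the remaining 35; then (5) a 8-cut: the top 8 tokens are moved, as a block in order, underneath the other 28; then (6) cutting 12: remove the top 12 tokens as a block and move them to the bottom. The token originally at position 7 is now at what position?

Track the token from position 7 forward through each operation:
  after op 1 (in-shuffle): 7 → 14
  after op 2 (in-shuffle): 14 → 28
  after op 3 (cut 9): 28 → 19
  after op 4 (cut 1): 19 → 18
  after op 5 (cut 8): 18 → 10
  after op 6 (cut 12): 10 → 34

34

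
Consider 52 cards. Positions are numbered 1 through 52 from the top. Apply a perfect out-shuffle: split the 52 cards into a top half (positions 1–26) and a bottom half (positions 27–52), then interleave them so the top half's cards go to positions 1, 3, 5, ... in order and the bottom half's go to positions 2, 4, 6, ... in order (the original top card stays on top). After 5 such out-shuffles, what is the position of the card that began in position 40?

Track the card's position through each out-shuffle:
40 → 28 → 4 → 7 → 13 → 25

25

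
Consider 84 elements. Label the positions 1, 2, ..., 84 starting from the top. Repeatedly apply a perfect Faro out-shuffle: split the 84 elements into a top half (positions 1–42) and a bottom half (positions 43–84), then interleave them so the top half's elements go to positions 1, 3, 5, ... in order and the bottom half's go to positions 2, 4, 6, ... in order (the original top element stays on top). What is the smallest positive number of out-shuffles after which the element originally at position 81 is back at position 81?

Follow position 81 under repeated out-shuffles:
81 → 78 → 72 → 60 → 36 → 71 → 58 → 32 → ... → 81 (length 82)
It first returns after 82 out-shuffles.

82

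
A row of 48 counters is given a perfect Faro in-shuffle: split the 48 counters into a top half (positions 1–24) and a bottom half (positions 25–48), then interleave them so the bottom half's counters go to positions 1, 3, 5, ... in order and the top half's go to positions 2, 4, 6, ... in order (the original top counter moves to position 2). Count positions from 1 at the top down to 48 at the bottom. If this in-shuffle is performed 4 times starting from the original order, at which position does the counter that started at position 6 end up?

47

Track the counter's position through each in-shuffle:
6 → 12 → 24 → 48 → 47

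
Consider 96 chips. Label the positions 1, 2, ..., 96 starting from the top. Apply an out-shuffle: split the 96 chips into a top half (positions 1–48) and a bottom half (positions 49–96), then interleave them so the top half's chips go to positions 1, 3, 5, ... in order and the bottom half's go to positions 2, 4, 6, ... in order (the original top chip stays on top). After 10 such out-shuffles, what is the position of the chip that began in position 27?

Track the chip's position through each out-shuffle:
27 → 53 → 10 → 19 → 37 → 73 → 50 → 4 → 7 → 13 → 25

25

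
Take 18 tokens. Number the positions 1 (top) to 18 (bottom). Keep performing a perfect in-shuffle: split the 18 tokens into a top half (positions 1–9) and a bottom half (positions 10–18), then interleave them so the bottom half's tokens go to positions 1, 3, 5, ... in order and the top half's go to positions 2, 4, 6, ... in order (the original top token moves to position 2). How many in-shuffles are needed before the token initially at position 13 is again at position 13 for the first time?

18

Follow position 13 under repeated in-shuffles:
13 → 7 → 14 → 9 → 18 → 17 → 15 → 11 → 3 → 6 → 12 → 5 → 10 → 1 → 2 → 4 → 8 → 16 → 13
It first returns after 18 in-shuffles.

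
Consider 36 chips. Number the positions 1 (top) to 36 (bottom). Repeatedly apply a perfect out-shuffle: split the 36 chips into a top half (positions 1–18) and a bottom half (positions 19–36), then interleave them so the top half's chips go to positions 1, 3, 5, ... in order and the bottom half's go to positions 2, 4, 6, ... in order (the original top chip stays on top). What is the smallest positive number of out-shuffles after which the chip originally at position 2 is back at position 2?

12

Follow position 2 under repeated out-shuffles:
2 → 3 → 5 → 9 → 17 → 33 → 30 → 24 → 12 → 23 → 10 → 19 → 2
It first returns after 12 out-shuffles.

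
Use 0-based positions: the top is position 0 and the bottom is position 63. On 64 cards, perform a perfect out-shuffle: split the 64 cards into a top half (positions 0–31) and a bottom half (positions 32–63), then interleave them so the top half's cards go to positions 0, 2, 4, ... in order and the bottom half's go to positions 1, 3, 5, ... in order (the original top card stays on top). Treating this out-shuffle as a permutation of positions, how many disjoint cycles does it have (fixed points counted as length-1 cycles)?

14

Trace each unvisited position around until it returns:
(0) (1 2 4 8 16 32) (3 6 12 24 48 33) (5 10 20 40 17 34) (7 14 28 56 49 35) (9 18 36) (11 22 44 25 50 37) (13 26 52 41 19 38) ... plus 6 more
14 cycles in total.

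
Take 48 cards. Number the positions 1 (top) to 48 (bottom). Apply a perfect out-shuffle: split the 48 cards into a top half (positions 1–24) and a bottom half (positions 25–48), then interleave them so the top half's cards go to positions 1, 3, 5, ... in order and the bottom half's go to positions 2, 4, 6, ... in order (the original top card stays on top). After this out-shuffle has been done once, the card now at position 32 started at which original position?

40

Work backwards from position 32, undoing one out-shuffle at a time:
32 ← 40
So the card now at position 32 started at position 40.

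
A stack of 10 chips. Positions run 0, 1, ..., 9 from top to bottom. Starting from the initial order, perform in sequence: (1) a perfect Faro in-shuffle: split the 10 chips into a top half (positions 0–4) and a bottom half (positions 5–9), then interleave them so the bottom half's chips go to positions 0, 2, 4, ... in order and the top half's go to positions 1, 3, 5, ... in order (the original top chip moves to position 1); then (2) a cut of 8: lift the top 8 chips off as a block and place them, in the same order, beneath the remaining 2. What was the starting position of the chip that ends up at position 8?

8

Undo the operations in reverse order, starting from position 8:
  undo op 2 (cut 8): 8 ← 6
  undo op 1 (in-shuffle, from bottom half): 6 ← 8
So the chip at position 8 came from original position 8.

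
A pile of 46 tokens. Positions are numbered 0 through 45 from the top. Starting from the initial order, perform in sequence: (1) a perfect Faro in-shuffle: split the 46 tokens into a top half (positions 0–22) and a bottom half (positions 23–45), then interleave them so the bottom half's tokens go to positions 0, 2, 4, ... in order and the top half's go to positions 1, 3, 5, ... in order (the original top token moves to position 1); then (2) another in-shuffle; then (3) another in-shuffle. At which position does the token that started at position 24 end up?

Track the token from position 24 forward through each operation:
  after op 1 (in-shuffle): 24 → 2
  after op 2 (in-shuffle): 2 → 5
  after op 3 (in-shuffle): 5 → 11

11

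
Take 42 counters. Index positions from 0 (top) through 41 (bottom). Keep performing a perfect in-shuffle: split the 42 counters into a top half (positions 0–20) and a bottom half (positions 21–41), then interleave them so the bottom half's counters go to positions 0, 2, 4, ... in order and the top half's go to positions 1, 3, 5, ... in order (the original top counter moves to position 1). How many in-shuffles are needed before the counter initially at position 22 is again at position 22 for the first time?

14

Follow position 22 under repeated in-shuffles:
22 → 2 → 5 → 11 → 23 → 4 → 9 → 19 → 39 → 36 → 30 → 18 → 37 → 32 → 22
It first returns after 14 in-shuffles.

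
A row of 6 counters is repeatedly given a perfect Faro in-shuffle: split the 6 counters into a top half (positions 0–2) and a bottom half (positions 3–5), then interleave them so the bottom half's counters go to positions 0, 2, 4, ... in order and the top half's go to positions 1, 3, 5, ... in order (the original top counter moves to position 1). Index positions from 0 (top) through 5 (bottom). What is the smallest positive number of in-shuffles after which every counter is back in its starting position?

3

The in-shuffle permutes the 6 positions with cycle lengths [3, 3].
Every counter is home exactly when every cycle has completed a whole number of laps, i.e. after lcm(3) = 3 in-shuffles.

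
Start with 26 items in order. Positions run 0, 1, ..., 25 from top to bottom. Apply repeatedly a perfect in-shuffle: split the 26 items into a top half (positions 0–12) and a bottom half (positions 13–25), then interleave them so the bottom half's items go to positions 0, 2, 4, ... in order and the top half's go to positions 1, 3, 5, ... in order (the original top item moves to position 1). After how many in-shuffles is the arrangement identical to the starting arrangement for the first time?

The in-shuffle permutes the 26 positions with cycle lengths [2, 6, 18].
Every item is home exactly when every cycle has completed a whole number of laps, i.e. after lcm(2, 6, 18) = 18 in-shuffles.

18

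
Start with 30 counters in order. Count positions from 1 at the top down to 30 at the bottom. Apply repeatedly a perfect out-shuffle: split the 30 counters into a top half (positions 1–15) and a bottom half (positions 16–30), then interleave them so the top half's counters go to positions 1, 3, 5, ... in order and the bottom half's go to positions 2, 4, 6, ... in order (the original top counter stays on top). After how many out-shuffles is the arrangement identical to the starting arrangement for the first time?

The out-shuffle permutes the 30 positions with cycle lengths [1, 1, 28].
Every counter is home exactly when every cycle has completed a whole number of laps, i.e. after lcm(1, 28) = 28 out-shuffles.

28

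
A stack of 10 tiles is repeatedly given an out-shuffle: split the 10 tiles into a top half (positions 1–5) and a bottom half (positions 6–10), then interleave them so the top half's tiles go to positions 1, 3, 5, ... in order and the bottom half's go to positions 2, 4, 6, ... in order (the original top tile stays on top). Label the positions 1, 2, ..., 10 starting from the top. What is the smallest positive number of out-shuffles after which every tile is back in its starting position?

The out-shuffle permutes the 10 positions with cycle lengths [1, 1, 2, 6].
Every tile is home exactly when every cycle has completed a whole number of laps, i.e. after lcm(1, 2, 6) = 6 out-shuffles.

6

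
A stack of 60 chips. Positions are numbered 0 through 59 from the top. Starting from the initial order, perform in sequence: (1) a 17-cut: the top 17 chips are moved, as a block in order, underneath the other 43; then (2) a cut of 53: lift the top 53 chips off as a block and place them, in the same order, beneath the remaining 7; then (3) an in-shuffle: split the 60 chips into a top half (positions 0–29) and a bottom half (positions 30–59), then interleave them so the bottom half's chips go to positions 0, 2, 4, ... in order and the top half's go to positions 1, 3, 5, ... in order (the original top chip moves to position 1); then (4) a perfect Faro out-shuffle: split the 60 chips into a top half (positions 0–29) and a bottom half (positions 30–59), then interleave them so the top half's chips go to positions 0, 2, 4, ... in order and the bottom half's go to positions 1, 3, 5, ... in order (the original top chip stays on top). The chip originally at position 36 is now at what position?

47

Track the chip from position 36 forward through each operation:
  after op 1 (cut 17): 36 → 19
  after op 2 (cut 53): 19 → 26
  after op 3 (in-shuffle): 26 → 53
  after op 4 (out-shuffle): 53 → 47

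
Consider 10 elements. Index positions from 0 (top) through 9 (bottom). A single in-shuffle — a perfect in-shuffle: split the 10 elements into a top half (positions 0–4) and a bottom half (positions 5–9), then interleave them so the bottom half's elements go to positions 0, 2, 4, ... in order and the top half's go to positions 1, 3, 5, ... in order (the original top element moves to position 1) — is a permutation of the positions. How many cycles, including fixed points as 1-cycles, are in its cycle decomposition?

Trace each unvisited position around until it returns:
(0 1 3 7 4 9 8 6 2 5)
1 cycle in total.

1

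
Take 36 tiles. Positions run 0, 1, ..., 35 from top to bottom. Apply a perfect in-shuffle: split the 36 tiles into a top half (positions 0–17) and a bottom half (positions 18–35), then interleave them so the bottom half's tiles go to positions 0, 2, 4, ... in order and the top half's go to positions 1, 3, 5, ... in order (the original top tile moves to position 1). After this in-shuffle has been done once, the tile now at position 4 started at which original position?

20

Work backwards from position 4, undoing one in-shuffle at a time:
4 ← 20
So the tile now at position 4 started at position 20.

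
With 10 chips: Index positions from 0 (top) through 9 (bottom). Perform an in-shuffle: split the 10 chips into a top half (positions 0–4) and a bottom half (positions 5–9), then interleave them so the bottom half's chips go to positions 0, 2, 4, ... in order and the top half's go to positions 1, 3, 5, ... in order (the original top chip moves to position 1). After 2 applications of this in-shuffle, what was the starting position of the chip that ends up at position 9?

Work backwards from position 9, undoing one in-shuffle at a time:
9 ← 4 ← 7
So the chip now at position 9 started at position 7.

7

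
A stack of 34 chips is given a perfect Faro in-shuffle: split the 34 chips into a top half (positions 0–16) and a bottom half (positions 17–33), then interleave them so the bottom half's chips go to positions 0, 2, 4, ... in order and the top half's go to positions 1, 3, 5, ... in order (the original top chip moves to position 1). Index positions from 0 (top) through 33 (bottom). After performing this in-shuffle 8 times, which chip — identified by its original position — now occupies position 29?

24

Work backwards from position 29, undoing one in-shuffle at a time:
29 ← 14 ← 24 ← 29 ← 14 ← 24 ← 29 ← 14 ← 24
So the chip now at position 29 started at position 24.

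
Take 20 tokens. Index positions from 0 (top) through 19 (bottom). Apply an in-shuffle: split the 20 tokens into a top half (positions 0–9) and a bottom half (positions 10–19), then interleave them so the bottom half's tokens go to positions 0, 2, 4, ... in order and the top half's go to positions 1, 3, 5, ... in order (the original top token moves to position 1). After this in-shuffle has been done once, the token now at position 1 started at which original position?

Work backwards from position 1, undoing one in-shuffle at a time:
1 ← 0
So the token now at position 1 started at position 0.

0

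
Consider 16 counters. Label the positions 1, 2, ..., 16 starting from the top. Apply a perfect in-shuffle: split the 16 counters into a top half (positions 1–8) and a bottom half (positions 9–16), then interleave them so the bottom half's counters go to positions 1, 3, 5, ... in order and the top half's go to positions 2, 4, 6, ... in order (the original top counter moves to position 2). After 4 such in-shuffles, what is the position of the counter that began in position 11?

6

Track the counter's position through each in-shuffle:
11 → 5 → 10 → 3 → 6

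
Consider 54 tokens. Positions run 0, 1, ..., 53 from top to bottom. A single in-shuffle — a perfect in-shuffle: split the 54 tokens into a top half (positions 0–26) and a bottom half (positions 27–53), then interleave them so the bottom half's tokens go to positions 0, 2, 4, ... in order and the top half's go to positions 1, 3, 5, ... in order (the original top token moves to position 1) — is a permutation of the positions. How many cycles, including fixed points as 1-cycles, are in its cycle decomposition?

4

Trace each unvisited position around until it returns:
(0 1 3 7 15 31 ... len 20) (2 5 11 23 47 40 ... len 20) (4 9 19 39 24 49 44 34 14 29) (10 21 43 32)
4 cycles in total.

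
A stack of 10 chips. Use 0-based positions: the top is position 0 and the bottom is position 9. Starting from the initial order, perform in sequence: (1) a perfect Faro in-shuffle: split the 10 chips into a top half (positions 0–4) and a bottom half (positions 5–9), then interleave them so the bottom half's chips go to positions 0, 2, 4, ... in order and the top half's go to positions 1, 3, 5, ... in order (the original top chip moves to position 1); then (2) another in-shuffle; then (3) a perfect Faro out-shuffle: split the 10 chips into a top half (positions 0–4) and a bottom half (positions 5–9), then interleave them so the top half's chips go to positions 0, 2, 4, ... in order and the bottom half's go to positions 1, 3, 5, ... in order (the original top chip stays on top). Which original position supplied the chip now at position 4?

Undo the operations in reverse order, starting from position 4:
  undo op 3 (out-shuffle, from top half): 4 ← 2
  undo op 2 (in-shuffle, from bottom half): 2 ← 6
  undo op 1 (in-shuffle, from bottom half): 6 ← 8
So the chip at position 4 came from original position 8.

8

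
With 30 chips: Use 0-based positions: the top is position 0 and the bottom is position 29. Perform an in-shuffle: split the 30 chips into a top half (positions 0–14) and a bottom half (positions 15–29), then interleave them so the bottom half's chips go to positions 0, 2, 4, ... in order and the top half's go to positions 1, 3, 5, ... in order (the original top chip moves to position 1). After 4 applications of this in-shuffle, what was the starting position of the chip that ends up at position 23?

16

Work backwards from position 23, undoing one in-shuffle at a time:
23 ← 11 ← 5 ← 2 ← 16
So the chip now at position 23 started at position 16.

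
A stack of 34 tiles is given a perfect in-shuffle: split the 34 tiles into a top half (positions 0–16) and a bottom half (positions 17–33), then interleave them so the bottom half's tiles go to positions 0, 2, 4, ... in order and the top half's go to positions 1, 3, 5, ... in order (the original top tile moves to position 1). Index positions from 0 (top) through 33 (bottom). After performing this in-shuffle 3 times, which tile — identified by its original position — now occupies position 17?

Work backwards from position 17, undoing one in-shuffle at a time:
17 ← 8 ← 21 ← 10
So the tile now at position 17 started at position 10.

10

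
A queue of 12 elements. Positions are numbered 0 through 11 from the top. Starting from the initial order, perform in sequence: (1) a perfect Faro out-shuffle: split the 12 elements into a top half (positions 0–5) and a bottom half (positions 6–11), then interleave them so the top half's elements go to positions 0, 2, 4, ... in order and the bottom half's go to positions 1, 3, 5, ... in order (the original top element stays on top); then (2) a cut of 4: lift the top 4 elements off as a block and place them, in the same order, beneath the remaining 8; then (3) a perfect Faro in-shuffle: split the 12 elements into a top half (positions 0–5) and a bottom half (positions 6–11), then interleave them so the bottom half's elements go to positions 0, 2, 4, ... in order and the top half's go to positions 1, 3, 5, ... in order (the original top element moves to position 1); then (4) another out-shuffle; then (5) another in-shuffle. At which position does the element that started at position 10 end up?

10

Track the element from position 10 forward through each operation:
  after op 1 (out-shuffle): 10 → 9
  after op 2 (cut 4): 9 → 5
  after op 3 (in-shuffle): 5 → 11
  after op 4 (out-shuffle): 11 → 11
  after op 5 (in-shuffle): 11 → 10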